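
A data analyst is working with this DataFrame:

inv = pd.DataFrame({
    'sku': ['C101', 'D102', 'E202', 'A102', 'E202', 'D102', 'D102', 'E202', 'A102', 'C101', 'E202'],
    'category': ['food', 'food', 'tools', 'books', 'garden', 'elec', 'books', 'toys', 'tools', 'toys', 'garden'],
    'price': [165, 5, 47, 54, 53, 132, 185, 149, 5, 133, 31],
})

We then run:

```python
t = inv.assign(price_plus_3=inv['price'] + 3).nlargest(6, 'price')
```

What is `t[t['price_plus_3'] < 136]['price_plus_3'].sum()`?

192

add column price_plus_3 = inv['price'] + 3:
     sku category  price  price_plus_3
0   C101     food    165           168
1   D102     food      5             8
2   E202    tools     47            50
3   A102    books     54            57
4   E202   garden     53            56
5   D102     elec    132           135
6   D102    books    185           188
7   E202     toys    149           152
8   A102    tools      5             8
9   C101     toys    133           136
10  E202   garden     31            34
take 6 rows with largest price:
    sku category  price  price_plus_3
6  D102    books    185           188
0  C101     food    165           168
7  E202     toys    149           152
9  C101     toys    133           136
5  D102     elec    132           135
3  A102    books     54            57
filter rows where price_plus_3 < 136:
    sku category  price  price_plus_3
5  D102     elec    132           135
3  A102    books     54            57
So sum() = 192.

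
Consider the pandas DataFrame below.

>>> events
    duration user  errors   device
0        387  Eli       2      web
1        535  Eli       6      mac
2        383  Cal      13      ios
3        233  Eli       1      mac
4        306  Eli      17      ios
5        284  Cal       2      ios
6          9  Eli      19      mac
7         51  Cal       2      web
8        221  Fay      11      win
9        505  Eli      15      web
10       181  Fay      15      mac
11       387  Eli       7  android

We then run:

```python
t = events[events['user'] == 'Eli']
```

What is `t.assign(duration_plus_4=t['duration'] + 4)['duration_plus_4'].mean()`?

341.428571429

filter rows where user == 'Eli':
    duration user  errors   device
0        387  Eli       2      web
1        535  Eli       6      mac
3        233  Eli       1      mac
4        306  Eli      17      ios
6          9  Eli      19      mac
9        505  Eli      15      web
11       387  Eli       7  android
add column duration_plus_4 = t['duration'] + 4:
    duration user  errors   device  duration_plus_4
0        387  Eli       2      web              391
1        535  Eli       6      mac              539
3        233  Eli       1      mac              237
4        306  Eli      17      ios              310
6          9  Eli      19      mac               13
9        505  Eli      15      web              509
11       387  Eli       7  android              391
Then the mean of column 'duration_plus_4': 341.428571429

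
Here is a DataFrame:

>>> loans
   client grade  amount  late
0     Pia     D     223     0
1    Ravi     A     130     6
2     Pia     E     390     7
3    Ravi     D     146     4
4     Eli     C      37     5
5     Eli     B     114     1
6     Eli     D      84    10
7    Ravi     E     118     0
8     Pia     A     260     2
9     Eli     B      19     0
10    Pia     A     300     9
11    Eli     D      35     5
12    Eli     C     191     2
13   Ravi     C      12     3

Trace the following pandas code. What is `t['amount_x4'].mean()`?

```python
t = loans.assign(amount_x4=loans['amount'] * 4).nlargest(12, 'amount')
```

add column amount_x4 = loans['amount'] * 4:
   client grade  amount  late  amount_x4
0     Pia     D     223     0        892
1    Ravi     A     130     6        520
2     Pia     E     390     7       1560
3    Ravi     D     146     4        584
4     Eli     C      37     5        148
5     Eli     B     114     1        456
6     Eli     D      84    10        336
7    Ravi     E     118     0        472
8     Pia     A     260     2       1040
9     Eli     B      19     0         76
10    Pia     A     300     9       1200
11    Eli     D      35     5        140
12    Eli     C     191     2        764
13   Ravi     C      12     3         48
take 12 rows with largest amount:
   client grade  amount  late  amount_x4
2     Pia     E     390     7       1560
10    Pia     A     300     9       1200
8     Pia     A     260     2       1040
0     Pia     D     223     0        892
12    Eli     C     191     2        764
3    Ravi     D     146     4        584
1    Ravi     A     130     6        520
7    Ravi     E     118     0        472
5     Eli     B     114     1        456
6     Eli     D      84    10        336
4     Eli     C      37     5        148
11    Eli     D      35     5        140
mean of column 'amount_x4' → 676.0

676.0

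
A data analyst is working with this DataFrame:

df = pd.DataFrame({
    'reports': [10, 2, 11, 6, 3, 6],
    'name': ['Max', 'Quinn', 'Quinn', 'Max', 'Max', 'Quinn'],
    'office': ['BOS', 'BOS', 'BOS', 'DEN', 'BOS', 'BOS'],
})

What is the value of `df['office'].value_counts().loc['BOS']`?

5

value_counts of office:
office
BOS    5
DEN    1
Name: count, dtype: int64
The value at index 'BOS' is 5.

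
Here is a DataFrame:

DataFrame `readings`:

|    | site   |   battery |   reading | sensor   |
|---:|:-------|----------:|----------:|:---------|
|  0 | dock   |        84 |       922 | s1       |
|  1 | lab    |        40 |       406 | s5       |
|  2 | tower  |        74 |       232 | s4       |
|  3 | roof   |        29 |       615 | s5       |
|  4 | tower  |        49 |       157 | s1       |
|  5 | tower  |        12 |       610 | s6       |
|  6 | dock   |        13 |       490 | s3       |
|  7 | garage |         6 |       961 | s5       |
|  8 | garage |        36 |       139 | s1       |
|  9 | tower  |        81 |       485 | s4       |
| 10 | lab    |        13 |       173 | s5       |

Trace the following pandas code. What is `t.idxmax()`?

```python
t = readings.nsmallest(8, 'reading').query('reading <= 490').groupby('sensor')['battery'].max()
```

take 8 rows with smallest reading:
      site  battery  reading sensor
8   garage       36      139     s1
4    tower       49      157     s1
10     lab       13      173     s5
2    tower       74      232     s4
1      lab       40      406     s5
9    tower       81      485     s4
6     dock       13      490     s3
5    tower       12      610     s6
filter rows where reading <= 490:
      site  battery  reading sensor
8   garage       36      139     s1
4    tower       49      157     s1
10     lab       13      173     s5
2    tower       74      232     s4
1      lab       40      406     s5
9    tower       81      485     s4
6     dock       13      490     s3
group by sensor, max of battery:
sensor
s1    49
s3    13
s4    81
s5    40
Name: battery, dtype: int64

s4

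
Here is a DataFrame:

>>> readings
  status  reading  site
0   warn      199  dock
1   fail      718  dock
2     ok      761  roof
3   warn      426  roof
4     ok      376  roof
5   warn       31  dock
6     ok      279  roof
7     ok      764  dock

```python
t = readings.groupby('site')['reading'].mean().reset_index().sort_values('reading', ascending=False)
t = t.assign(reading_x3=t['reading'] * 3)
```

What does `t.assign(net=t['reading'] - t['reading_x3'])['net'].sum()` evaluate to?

group by site, mean of reading:
site
dock    428.0
roof    460.5
Name: reading, dtype: float64
reset_index():
   site  reading
0  dock    428.0
1  roof    460.5
sort by reading descending:
   site  reading
1  roof    460.5
0  dock    428.0
add column reading_x3 = t['reading'] * 3:
   site  reading  reading_x3
1  roof    460.5      1381.5
0  dock    428.0      1284.0
add column net = t['reading'] - t['reading_x3']:
   site  reading  reading_x3    net
1  roof    460.5      1381.5 -921.0
0  dock    428.0      1284.0 -856.0

-1777.0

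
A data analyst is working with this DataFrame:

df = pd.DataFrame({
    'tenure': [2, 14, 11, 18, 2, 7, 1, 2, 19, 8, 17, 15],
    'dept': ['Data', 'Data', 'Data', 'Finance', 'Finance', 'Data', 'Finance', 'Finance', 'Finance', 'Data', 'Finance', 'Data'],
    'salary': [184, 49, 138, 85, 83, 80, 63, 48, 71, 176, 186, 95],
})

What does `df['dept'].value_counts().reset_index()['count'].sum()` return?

value_counts of dept:
dept
Data       6
Finance    6
Name: count, dtype: int64
reset_index():
      dept  count
0     Data      6
1  Finance      6
Hence 12.

12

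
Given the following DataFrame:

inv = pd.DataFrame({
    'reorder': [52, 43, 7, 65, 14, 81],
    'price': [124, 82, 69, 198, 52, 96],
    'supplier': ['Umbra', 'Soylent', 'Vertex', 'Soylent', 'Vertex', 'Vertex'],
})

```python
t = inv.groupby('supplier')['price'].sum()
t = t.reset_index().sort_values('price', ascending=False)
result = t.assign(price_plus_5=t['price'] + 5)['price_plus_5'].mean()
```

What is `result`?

group by supplier, sum of price:
supplier
Soylent    280
Umbra      124
Vertex     217
Name: price, dtype: int64
reset_index():
  supplier  price
0  Soylent    280
1    Umbra    124
2   Vertex    217
sort by price descending:
  supplier  price
0  Soylent    280
2   Vertex    217
1    Umbra    124
add column price_plus_5 = t['price'] + 5:
  supplier  price  price_plus_5
0  Soylent    280           285
2   Vertex    217           222
1    Umbra    124           129

212.0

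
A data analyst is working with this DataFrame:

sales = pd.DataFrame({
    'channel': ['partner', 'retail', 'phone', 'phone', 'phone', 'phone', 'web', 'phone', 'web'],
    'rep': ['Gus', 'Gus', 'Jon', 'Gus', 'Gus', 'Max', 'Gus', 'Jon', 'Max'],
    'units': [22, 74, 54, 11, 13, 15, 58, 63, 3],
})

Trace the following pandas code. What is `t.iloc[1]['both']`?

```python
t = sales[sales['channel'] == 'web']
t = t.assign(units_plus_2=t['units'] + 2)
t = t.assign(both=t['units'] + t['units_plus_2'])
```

filter rows where channel == 'web':
  channel  rep  units
6     web  Gus     58
8     web  Max      3
add column units_plus_2 = t['units'] + 2:
  channel  rep  units  units_plus_2
6     web  Gus     58            60
8     web  Max      3             5
add column both = t['units'] + t['units_plus_2']:
  channel  rep  units  units_plus_2  both
6     web  Gus     58            60   118
8     web  Max      3             5     8

8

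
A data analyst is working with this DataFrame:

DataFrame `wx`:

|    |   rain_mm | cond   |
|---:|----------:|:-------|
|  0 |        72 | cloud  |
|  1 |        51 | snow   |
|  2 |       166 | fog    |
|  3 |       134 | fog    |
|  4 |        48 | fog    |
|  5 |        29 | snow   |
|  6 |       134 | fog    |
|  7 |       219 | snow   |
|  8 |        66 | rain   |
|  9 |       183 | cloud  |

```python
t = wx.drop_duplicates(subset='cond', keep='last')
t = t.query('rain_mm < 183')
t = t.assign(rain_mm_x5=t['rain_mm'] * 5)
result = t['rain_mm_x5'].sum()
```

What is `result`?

drop duplicate cond (keep=last):
   rain_mm   cond
6      134    fog
7      219   snow
8       66   rain
9      183  cloud
filter rows where rain_mm < 183:
   rain_mm  cond
6      134   fog
8       66  rain
add column rain_mm_x5 = t['rain_mm'] * 5:
   rain_mm  cond  rain_mm_x5
6      134   fog         670
8       66  rain         330
sum of column 'rain_mm_x5' → 1000

1000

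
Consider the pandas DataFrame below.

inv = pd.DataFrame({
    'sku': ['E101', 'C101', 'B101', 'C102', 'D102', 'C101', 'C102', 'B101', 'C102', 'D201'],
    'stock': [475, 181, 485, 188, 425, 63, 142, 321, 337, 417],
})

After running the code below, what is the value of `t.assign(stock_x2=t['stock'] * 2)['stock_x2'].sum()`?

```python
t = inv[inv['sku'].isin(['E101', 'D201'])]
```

filter rows where sku in ['E101', 'D201']:
    sku  stock
0  E101    475
9  D201    417
add column stock_x2 = t['stock'] * 2:
    sku  stock  stock_x2
0  E101    475       950
9  D201    417       834
Reading off the sum of column 'stock_x2', we get 1784.

1784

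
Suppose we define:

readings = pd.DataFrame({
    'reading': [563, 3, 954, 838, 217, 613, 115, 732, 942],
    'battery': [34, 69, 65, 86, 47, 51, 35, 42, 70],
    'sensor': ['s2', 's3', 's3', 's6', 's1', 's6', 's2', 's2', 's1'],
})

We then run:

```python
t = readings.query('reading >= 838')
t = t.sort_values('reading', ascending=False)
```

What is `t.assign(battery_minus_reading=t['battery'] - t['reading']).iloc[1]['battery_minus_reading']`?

filter rows where reading >= 838:
   reading  battery sensor
2      954       65     s3
3      838       86     s6
8      942       70     s1
sort by reading descending:
   reading  battery sensor
2      954       65     s3
8      942       70     s1
3      838       86     s6
add column battery_minus_reading = t['battery'] - t['reading']:
   reading  battery sensor  battery_minus_reading
2      954       65     s3                   -889
8      942       70     s1                   -872
3      838       86     s6                   -752
Then the value at position 1, column 'battery_minus_reading': -872

-872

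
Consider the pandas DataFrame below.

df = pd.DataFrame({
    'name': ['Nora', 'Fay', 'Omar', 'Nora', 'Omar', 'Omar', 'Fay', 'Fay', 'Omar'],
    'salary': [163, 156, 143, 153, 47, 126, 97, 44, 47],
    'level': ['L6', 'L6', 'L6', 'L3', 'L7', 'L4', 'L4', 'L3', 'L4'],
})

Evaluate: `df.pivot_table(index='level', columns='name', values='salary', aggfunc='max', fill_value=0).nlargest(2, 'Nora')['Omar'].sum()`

143

pivot: rows=level, cols=name, max(salary):
name   Fay  Nora  Omar
level                 
L3      44   153     0
L4      97     0   126
L6     156   163   143
L7       0     0    47
take 2 rows with largest Nora:
name   Fay  Nora  Omar
level                 
L6     156   163   143
L3      44   153     0
sum of column 'Omar' → 143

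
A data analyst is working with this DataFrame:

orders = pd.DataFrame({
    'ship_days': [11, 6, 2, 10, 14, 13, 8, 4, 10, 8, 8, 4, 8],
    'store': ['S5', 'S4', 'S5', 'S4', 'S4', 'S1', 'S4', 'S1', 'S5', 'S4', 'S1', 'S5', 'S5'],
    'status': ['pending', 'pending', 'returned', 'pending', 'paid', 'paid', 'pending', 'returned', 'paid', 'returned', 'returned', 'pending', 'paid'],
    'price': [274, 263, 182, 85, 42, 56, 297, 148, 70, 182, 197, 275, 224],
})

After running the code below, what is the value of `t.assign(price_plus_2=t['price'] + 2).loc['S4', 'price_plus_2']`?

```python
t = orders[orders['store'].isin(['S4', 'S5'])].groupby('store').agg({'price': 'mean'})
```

175.8

filter rows where store in ['S4', 'S5']:
    ship_days store    status  price
0          11    S5   pending    274
1           6    S4   pending    263
2           2    S5  returned    182
3          10    S4   pending     85
4          14    S4      paid     42
6           8    S4   pending    297
8          10    S5      paid     70
9           8    S4  returned    182
11          4    S5   pending    275
12          8    S5      paid    224
group by store, mean of price:
       price
store       
S4     173.8
S5     205.0
add column price_plus_2 = t['price'] + 2:
       price  price_plus_2
store                     
S4     173.8         175.8
S5     205.0         207.0
Then the value at row 'S4', column 'price_plus_2': 175.8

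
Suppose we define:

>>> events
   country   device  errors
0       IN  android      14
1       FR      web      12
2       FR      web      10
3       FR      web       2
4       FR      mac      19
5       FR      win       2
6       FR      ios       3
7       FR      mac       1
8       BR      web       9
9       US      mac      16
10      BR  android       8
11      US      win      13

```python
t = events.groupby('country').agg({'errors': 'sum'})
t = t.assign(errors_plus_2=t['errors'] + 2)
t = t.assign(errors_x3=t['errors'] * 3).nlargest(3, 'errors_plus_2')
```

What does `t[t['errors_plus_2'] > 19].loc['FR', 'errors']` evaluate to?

49

group by country, sum of errors:
         errors
country        
BR           17
FR           49
IN           14
US           29
add column errors_plus_2 = t['errors'] + 2:
         errors  errors_plus_2
country                       
BR           17             19
FR           49             51
IN           14             16
US           29             31
add column errors_x3 = t['errors'] * 3:
         errors  errors_plus_2  errors_x3
country                                  
BR           17             19         51
FR           49             51        147
IN           14             16         42
US           29             31         87
take 3 rows with largest errors_plus_2:
         errors  errors_plus_2  errors_x3
country                                  
FR           49             51        147
US           29             31         87
BR           17             19         51
filter rows where errors_plus_2 > 19:
         errors  errors_plus_2  errors_x3
country                                  
FR           49             51        147
US           29             31         87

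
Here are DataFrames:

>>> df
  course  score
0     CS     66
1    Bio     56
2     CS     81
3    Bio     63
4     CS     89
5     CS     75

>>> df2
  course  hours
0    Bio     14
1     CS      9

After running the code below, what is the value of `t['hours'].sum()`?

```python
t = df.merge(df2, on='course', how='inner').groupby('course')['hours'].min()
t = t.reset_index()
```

merge on 'course' (how='inner') → 6 rows:
  course  score  hours
0     CS     66      9
1    Bio     56     14
2     CS     81      9
3    Bio     63     14
4     CS     89      9
5     CS     75      9
group by course, min of hours:
course
Bio    14
CS      9
Name: hours, dtype: int64
reset_index():
  course  hours
0    Bio     14
1     CS      9

23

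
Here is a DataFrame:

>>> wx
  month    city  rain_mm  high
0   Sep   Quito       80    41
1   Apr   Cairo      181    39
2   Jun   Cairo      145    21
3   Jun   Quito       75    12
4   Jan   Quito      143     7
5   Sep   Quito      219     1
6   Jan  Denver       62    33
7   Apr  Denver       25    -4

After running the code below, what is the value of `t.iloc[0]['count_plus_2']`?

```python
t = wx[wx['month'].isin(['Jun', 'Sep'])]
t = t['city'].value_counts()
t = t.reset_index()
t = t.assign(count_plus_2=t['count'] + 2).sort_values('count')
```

filter rows where month in ['Jun', 'Sep']:
  month   city  rain_mm  high
0   Sep  Quito       80    41
2   Jun  Cairo      145    21
3   Jun  Quito       75    12
5   Sep  Quito      219     1
value_counts of city:
city
Quito    3
Cairo    1
Name: count, dtype: int64
reset_index():
    city  count
0  Quito      3
1  Cairo      1
add column count_plus_2 = t['count'] + 2:
    city  count  count_plus_2
0  Quito      3             5
1  Cairo      1             3
sort by count:
    city  count  count_plus_2
1  Cairo      1             3
0  Quito      3             5

3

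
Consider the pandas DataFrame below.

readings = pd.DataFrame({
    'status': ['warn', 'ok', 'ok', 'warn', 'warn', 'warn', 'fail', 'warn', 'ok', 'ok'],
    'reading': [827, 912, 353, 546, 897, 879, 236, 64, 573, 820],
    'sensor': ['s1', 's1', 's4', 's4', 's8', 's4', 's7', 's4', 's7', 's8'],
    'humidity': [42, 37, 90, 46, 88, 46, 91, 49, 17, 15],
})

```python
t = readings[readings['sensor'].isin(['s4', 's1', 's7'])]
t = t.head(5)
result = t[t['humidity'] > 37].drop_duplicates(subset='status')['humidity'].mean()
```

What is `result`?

filter rows where sensor in ['s4', 's1', 's7']:
  status  reading sensor  humidity
0   warn      827     s1        42
1     ok      912     s1        37
2     ok      353     s4        90
3   warn      546     s4        46
5   warn      879     s4        46
6   fail      236     s7        91
7   warn       64     s4        49
8     ok      573     s7        17
take first 5 rows:
  status  reading sensor  humidity
0   warn      827     s1        42
1     ok      912     s1        37
2     ok      353     s4        90
3   warn      546     s4        46
5   warn      879     s4        46
filter rows where humidity > 37:
  status  reading sensor  humidity
0   warn      827     s1        42
2     ok      353     s4        90
3   warn      546     s4        46
5   warn      879     s4        46
drop duplicate status (keep=first):
  status  reading sensor  humidity
0   warn      827     s1        42
2     ok      353     s4        90

66.0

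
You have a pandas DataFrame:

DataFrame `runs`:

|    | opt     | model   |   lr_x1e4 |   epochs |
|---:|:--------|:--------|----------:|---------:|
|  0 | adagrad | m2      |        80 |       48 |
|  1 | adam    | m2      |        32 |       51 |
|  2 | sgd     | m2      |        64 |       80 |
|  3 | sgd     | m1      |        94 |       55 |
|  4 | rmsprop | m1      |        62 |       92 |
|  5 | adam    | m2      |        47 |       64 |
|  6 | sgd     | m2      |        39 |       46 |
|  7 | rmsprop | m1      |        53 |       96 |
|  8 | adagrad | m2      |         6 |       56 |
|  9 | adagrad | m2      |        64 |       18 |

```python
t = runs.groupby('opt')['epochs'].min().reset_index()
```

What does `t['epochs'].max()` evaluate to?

group by opt, min of epochs:
opt
adagrad    18
adam       51
rmsprop    92
sgd        46
Name: epochs, dtype: int64
reset_index():
       opt  epochs
0  adagrad      18
1     adam      51
2  rmsprop      92
3      sgd      46
Hence 92.

92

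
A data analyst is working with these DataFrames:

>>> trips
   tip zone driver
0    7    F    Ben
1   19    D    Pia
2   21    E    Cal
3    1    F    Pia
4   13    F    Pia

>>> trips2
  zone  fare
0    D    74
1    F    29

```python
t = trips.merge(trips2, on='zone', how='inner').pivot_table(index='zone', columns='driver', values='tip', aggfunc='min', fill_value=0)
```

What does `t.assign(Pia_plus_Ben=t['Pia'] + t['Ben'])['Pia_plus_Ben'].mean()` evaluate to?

merge on 'zone' (how='inner') → 4 rows:
   tip zone driver  fare
0    7    F    Ben    29
1   19    D    Pia    74
2    1    F    Pia    29
3   13    F    Pia    29
pivot: rows=zone, cols=driver, min(tip):
driver  Ben  Pia
zone            
D         0   19
F         7    1
add column Pia_plus_Ben = t['Pia'] + t['Ben']:
driver  Ben  Pia  Pia_plus_Ben
zone                          
D         0   19            19
F         7    1             8
Finally, mean of column 'Pia_plus_Ben' = 13.5.

13.5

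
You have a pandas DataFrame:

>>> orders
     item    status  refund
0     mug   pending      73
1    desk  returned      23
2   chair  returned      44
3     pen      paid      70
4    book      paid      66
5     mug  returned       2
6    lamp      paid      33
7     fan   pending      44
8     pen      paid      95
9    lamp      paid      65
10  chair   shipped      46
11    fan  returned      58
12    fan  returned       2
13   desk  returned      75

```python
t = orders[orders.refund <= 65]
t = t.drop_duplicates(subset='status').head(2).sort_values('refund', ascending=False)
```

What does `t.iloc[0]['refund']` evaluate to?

33

filter rows where refund <= 65:
     item    status  refund
1    desk  returned      23
2   chair  returned      44
5     mug  returned       2
6    lamp      paid      33
7     fan   pending      44
9    lamp      paid      65
10  chair   shipped      46
11    fan  returned      58
12    fan  returned       2
drop duplicate status (keep=first):
     item    status  refund
1    desk  returned      23
6    lamp      paid      33
7     fan   pending      44
10  chair   shipped      46
take first 2 rows:
   item    status  refund
1  desk  returned      23
6  lamp      paid      33
sort by refund descending:
   item    status  refund
6  lamp      paid      33
1  desk  returned      23
Hence 33.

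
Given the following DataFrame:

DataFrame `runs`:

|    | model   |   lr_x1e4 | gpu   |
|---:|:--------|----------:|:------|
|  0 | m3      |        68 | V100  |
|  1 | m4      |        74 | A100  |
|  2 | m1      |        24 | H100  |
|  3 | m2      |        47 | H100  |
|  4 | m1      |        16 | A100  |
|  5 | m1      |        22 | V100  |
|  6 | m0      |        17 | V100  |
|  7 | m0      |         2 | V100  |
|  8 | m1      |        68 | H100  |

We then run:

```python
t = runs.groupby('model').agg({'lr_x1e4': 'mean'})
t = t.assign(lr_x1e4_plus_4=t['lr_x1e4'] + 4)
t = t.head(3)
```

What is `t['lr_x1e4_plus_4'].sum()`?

101.0

group by model, mean of lr_x1e4:
       lr_x1e4
model         
m0         9.5
m1        32.5
m2        47.0
m3        68.0
m4        74.0
add column lr_x1e4_plus_4 = t['lr_x1e4'] + 4:
       lr_x1e4  lr_x1e4_plus_4
model                         
m0         9.5            13.5
m1        32.5            36.5
m2        47.0            51.0
m3        68.0            72.0
m4        74.0            78.0
take first 3 rows:
       lr_x1e4  lr_x1e4_plus_4
model                         
m0         9.5            13.5
m1        32.5            36.5
m2        47.0            51.0
Hence 101.0.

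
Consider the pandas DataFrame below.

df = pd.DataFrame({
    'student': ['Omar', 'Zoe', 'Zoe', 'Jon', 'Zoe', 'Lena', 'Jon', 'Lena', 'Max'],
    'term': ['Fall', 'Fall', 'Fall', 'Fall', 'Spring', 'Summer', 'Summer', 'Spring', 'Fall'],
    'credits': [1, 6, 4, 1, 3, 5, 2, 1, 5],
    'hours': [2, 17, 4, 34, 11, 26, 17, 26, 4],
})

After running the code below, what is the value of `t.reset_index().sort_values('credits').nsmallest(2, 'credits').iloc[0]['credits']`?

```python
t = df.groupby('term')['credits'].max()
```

3

group by term, max of credits:
term
Fall      6
Spring    3
Summer    5
Name: credits, dtype: int64
reset_index():
     term  credits
0    Fall        6
1  Spring        3
2  Summer        5
sort by credits:
     term  credits
1  Spring        3
2  Summer        5
0    Fall        6
take 2 rows with smallest credits:
     term  credits
1  Spring        3
2  Summer        5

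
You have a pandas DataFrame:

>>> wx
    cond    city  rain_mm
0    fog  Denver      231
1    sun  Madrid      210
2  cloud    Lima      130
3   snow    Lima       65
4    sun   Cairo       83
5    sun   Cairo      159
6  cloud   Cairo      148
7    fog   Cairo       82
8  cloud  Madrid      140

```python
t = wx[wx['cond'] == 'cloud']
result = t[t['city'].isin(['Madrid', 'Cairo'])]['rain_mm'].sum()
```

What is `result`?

filter rows where cond == 'cloud':
    cond    city  rain_mm
2  cloud    Lima      130
6  cloud   Cairo      148
8  cloud  Madrid      140
filter rows where city in ['Madrid', 'Cairo']:
    cond    city  rain_mm
6  cloud   Cairo      148
8  cloud  Madrid      140
Taking the sum of column 'rain_mm' gives 288.

288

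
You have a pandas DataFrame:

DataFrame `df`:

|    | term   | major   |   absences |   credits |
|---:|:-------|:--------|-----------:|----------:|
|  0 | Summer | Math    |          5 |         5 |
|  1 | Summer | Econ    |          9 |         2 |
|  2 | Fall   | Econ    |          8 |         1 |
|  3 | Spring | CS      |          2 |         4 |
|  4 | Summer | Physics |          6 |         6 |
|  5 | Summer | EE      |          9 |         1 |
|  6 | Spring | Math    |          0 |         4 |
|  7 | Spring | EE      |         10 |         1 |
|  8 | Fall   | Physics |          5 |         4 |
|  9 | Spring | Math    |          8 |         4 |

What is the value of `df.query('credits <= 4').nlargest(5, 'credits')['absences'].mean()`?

4.8

filter rows where credits <= 4:
     term    major  absences  credits
1  Summer     Econ         9        2
2    Fall     Econ         8        1
3  Spring       CS         2        4
5  Summer       EE         9        1
6  Spring     Math         0        4
7  Spring       EE        10        1
8    Fall  Physics         5        4
9  Spring     Math         8        4
take 5 rows with largest credits:
     term    major  absences  credits
3  Spring       CS         2        4
6  Spring     Math         0        4
8    Fall  Physics         5        4
9  Spring     Math         8        4
1  Summer     Econ         9        2
Taking the mean of column 'absences' gives 4.8.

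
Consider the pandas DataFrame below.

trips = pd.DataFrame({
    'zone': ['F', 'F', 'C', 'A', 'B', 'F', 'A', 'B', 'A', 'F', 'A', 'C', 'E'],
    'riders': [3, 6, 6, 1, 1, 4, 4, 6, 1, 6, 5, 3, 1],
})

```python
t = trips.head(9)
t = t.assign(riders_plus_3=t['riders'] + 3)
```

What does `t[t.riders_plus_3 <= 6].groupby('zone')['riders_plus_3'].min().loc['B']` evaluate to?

4

take first 9 rows:
  zone  riders
0    F       3
1    F       6
2    C       6
3    A       1
4    B       1
5    F       4
6    A       4
7    B       6
8    A       1
add column riders_plus_3 = t['riders'] + 3:
  zone  riders  riders_plus_3
0    F       3              6
1    F       6              9
2    C       6              9
3    A       1              4
4    B       1              4
5    F       4              7
6    A       4              7
7    B       6              9
8    A       1              4
filter rows where riders_plus_3 <= 6:
  zone  riders  riders_plus_3
0    F       3              6
3    A       1              4
4    B       1              4
8    A       1              4
group by zone, min of riders_plus_3:
zone
A    4
B    4
F    6
Name: riders_plus_3, dtype: int64
Hence 4.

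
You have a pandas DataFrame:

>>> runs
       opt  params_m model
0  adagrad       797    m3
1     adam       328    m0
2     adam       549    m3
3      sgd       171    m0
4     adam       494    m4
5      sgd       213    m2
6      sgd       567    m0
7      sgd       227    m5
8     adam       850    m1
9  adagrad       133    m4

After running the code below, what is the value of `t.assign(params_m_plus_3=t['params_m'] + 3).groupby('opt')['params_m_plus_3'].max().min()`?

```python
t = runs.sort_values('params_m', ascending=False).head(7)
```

sort by params_m descending:
       opt  params_m model
8     adam       850    m1
0  adagrad       797    m3
6      sgd       567    m0
2     adam       549    m3
4     adam       494    m4
1     adam       328    m0
7      sgd       227    m5
5      sgd       213    m2
3      sgd       171    m0
9  adagrad       133    m4
take first 7 rows:
       opt  params_m model
8     adam       850    m1
0  adagrad       797    m3
6      sgd       567    m0
2     adam       549    m3
4     adam       494    m4
1     adam       328    m0
7      sgd       227    m5
add column params_m_plus_3 = t['params_m'] + 3:
       opt  params_m model  params_m_plus_3
8     adam       850    m1              853
0  adagrad       797    m3              800
6      sgd       567    m0              570
2     adam       549    m3              552
4     adam       494    m4              497
1     adam       328    m0              331
7      sgd       227    m5              230
group by opt, max of params_m_plus_3:
opt
adagrad    800
adam       853
sgd        570
Name: params_m_plus_3, dtype: int64

570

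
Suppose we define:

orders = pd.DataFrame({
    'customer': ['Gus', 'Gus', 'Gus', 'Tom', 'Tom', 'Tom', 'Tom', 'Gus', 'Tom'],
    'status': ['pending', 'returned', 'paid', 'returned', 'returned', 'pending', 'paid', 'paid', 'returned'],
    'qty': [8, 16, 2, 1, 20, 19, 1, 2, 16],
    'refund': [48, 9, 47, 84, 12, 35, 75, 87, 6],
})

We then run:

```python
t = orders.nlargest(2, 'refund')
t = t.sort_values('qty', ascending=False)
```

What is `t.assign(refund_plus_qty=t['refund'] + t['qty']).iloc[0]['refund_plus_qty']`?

89

take 2 rows with largest refund:
  customer    status  qty  refund
7      Gus      paid    2      87
3      Tom  returned    1      84
sort by qty descending:
  customer    status  qty  refund
7      Gus      paid    2      87
3      Tom  returned    1      84
add column refund_plus_qty = t['refund'] + t['qty']:
  customer    status  qty  refund  refund_plus_qty
7      Gus      paid    2      87               89
3      Tom  returned    1      84               85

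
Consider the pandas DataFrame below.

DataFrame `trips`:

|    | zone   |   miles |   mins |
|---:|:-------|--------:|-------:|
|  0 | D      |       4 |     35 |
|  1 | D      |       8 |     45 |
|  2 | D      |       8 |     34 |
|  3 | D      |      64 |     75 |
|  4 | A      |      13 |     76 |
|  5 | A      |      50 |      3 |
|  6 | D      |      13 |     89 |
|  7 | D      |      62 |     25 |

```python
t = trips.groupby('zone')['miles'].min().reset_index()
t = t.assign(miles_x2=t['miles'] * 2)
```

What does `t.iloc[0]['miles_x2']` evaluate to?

group by zone, min of miles:
zone
A    13
D     4
Name: miles, dtype: int64
reset_index():
  zone  miles
0    A     13
1    D      4
add column miles_x2 = t['miles'] * 2:
  zone  miles  miles_x2
0    A     13        26
1    D      4         8
value at position 0, column 'miles_x2' → 26

26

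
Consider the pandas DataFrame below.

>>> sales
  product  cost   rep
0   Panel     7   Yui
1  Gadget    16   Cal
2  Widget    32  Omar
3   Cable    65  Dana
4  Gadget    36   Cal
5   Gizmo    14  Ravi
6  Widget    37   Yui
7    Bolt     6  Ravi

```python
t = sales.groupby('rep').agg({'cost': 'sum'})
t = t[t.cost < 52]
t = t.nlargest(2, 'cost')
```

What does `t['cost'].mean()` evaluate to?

group by rep, sum of cost:
      cost
rep       
Cal     52
Dana    65
Omar    32
Ravi    20
Yui     44
filter rows where cost < 52:
      cost
rep       
Omar    32
Ravi    20
Yui     44
take 2 rows with largest cost:
      cost
rep       
Yui     44
Omar    32

38.0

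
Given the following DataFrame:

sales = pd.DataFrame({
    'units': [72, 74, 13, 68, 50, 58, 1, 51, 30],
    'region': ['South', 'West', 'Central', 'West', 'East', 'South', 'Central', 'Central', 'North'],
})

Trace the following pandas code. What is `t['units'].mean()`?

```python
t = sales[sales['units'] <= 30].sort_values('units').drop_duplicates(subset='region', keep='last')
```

filter rows where units <= 30:
   units   region
2     13  Central
6      1  Central
8     30    North
sort by units:
   units   region
6      1  Central
2     13  Central
8     30    North
drop duplicate region (keep=last):
   units   region
2     13  Central
8     30    North
Hence 21.5.

21.5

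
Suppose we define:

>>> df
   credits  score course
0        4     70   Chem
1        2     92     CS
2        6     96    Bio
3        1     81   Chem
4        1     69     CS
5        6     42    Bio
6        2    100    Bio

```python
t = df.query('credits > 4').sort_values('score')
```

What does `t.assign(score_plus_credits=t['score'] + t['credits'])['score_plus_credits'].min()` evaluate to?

filter rows where credits > 4:
   credits  score course
2        6     96    Bio
5        6     42    Bio
sort by score:
   credits  score course
5        6     42    Bio
2        6     96    Bio
add column score_plus_credits = t['score'] + t['credits']:
   credits  score course  score_plus_credits
5        6     42    Bio                  48
2        6     96    Bio                 102
Hence 48.

48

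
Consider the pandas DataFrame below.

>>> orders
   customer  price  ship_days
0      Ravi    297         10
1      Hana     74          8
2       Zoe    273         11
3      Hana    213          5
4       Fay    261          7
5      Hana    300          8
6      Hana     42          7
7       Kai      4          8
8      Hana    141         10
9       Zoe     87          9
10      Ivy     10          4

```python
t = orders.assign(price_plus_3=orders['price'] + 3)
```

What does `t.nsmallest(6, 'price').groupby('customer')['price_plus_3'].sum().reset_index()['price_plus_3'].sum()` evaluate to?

376

add column price_plus_3 = orders['price'] + 3:
   customer  price  ship_days  price_plus_3
0      Ravi    297         10           300
1      Hana     74          8            77
2       Zoe    273         11           276
3      Hana    213          5           216
4       Fay    261          7           264
5      Hana    300          8           303
6      Hana     42          7            45
7       Kai      4          8             7
8      Hana    141         10           144
9       Zoe     87          9            90
10      Ivy     10          4            13
take 6 rows with smallest price:
   customer  price  ship_days  price_plus_3
7       Kai      4          8             7
10      Ivy     10          4            13
6      Hana     42          7            45
1      Hana     74          8            77
9       Zoe     87          9            90
8      Hana    141         10           144
group by customer, sum of price_plus_3:
customer
Hana    266
Ivy      13
Kai       7
Zoe      90
Name: price_plus_3, dtype: int64
reset_index():
  customer  price_plus_3
0     Hana           266
1      Ivy            13
2      Kai             7
3      Zoe            90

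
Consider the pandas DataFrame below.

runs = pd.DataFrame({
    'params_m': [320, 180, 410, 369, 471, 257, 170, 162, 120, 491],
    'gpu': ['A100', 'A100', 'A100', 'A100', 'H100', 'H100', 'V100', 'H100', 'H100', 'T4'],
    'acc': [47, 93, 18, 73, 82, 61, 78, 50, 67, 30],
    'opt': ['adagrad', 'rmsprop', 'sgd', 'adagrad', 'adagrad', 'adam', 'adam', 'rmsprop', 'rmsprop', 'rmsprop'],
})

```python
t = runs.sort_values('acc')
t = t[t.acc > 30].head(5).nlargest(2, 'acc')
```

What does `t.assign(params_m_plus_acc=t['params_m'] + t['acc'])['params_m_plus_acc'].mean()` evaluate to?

314.5

sort by acc:
   params_m   gpu  acc      opt
2       410  A100   18      sgd
9       491    T4   30  rmsprop
0       320  A100   47  adagrad
7       162  H100   50  rmsprop
5       257  H100   61     adam
8       120  H100   67  rmsprop
3       369  A100   73  adagrad
6       170  V100   78     adam
4       471  H100   82  adagrad
1       180  A100   93  rmsprop
filter rows where acc > 30:
   params_m   gpu  acc      opt
0       320  A100   47  adagrad
7       162  H100   50  rmsprop
5       257  H100   61     adam
8       120  H100   67  rmsprop
3       369  A100   73  adagrad
6       170  V100   78     adam
4       471  H100   82  adagrad
1       180  A100   93  rmsprop
take first 5 rows:
   params_m   gpu  acc      opt
0       320  A100   47  adagrad
7       162  H100   50  rmsprop
5       257  H100   61     adam
8       120  H100   67  rmsprop
3       369  A100   73  adagrad
take 2 rows with largest acc:
   params_m   gpu  acc      opt
3       369  A100   73  adagrad
8       120  H100   67  rmsprop
add column params_m_plus_acc = t['params_m'] + t['acc']:
   params_m   gpu  acc      opt  params_m_plus_acc
3       369  A100   73  adagrad                442
8       120  H100   67  rmsprop                187
Finally, mean of column 'params_m_plus_acc' = 314.5.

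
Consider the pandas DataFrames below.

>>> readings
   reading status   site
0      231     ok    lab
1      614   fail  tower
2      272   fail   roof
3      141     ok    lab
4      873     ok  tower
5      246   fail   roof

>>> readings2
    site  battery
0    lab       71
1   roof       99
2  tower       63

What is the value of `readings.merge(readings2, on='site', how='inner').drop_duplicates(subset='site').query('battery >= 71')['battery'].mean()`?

merge on 'site' (how='inner') → 6 rows:
   reading status   site  battery
0      231     ok    lab       71
1      614   fail  tower       63
2      272   fail   roof       99
3      141     ok    lab       71
4      873     ok  tower       63
5      246   fail   roof       99
drop duplicate site (keep=first):
   reading status   site  battery
0      231     ok    lab       71
1      614   fail  tower       63
2      272   fail   roof       99
filter rows where battery >= 71:
   reading status  site  battery
0      231     ok   lab       71
2      272   fail  roof       99

85.0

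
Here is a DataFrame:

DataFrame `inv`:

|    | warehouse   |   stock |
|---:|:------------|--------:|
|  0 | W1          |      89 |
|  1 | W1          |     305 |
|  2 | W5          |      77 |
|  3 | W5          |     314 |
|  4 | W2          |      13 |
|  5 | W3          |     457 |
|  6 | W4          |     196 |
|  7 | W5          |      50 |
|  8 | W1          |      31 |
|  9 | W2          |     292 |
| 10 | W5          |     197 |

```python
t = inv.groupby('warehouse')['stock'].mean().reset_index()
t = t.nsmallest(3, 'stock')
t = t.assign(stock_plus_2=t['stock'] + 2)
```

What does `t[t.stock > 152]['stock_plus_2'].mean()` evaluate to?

group by warehouse, mean of stock:
warehouse
W1    141.666667
W2    152.500000
W3    457.000000
W4    196.000000
W5    159.500000
Name: stock, dtype: float64
reset_index():
  warehouse       stock
0        W1  141.666667
1        W2  152.500000
2        W3  457.000000
3        W4  196.000000
4        W5  159.500000
take 3 rows with smallest stock:
  warehouse       stock
0        W1  141.666667
1        W2  152.500000
4        W5  159.500000
add column stock_plus_2 = t['stock'] + 2:
  warehouse       stock  stock_plus_2
0        W1  141.666667    143.666667
1        W2  152.500000    154.500000
4        W5  159.500000    161.500000
filter rows where stock > 152:
  warehouse  stock  stock_plus_2
1        W2  152.5         154.5
4        W5  159.5         161.5

158.0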